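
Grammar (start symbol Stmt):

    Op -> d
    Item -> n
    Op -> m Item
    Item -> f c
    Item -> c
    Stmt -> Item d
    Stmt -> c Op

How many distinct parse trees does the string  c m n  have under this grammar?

1

Parse trees for c m n:
  [Stmt c [Op m [Item n]]]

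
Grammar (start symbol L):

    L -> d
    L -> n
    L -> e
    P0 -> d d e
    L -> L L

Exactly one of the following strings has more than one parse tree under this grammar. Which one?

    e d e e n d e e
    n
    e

e d e e n d e e

e d e e n d e e: 429 trees
n: 1 tree
e: 1 tree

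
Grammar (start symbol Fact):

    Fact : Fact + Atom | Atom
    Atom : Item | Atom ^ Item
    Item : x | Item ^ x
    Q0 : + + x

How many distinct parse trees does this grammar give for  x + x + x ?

1

Parse trees for x + x + x:
  [Fact [Fact [Fact [Atom [Item x]]] + [Atom [Item x]]] + [Atom [Item x]]]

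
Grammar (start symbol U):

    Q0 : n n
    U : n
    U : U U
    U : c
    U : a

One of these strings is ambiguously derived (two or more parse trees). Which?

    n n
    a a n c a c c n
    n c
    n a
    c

a a n c a c c n

n n: 1 tree
a a n c a c c n: 429 trees
n c: 1 tree
n a: 1 tree
c: 1 tree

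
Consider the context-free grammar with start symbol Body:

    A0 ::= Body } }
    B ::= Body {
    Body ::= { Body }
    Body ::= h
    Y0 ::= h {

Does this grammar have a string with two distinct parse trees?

Unambiguous

(Y0, A0, B are unreachable from Body, so their rules don't affect L(Body).) Each string is a nest of matched brackets around a single atom. An opening bracket forces the recursive rule; an atom forces the base rule.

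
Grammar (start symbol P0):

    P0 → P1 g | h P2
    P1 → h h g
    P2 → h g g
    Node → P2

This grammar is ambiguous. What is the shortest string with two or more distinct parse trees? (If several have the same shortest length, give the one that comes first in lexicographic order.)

h h g g

length 4: h h g g has 2 parse trees

Two derivations of h h g g:
  P0 ⇒ P1 g ⇒ h h g g
  P0 ⇒ h P2 ⇒ h h g g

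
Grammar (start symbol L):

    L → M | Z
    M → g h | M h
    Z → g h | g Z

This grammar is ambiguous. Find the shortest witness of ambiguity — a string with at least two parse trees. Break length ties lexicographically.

g h

length 2: g h has 2 parse trees

Two derivations of g h:
  L ⇒ M ⇒ g h
  L ⇒ Z ⇒ g h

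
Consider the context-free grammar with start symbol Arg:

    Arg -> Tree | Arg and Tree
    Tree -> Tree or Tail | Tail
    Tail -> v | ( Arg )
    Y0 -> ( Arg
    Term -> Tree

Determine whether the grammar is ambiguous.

(Y0, Term are unreachable from Arg, so their rules don't affect L(Arg).) Arg → Arg and Tree | Tree  ;  Tree → Tree or Tail | Tail  — a left-associative chain with Tail at the bottom. Each string factors uniquely by precedence.

Unambiguous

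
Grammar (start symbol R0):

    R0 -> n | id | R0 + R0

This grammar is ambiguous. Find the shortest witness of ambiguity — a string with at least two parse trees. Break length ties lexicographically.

id + id + id

length 1: no string has ≥2 trees
length 3: no string has ≥2 trees
length 5: id + id + id has 2 parse trees

Two derivations of id + id + id:
  R0 ⇒ R0 + R0 ⇒ id + R0 ⇒ id + R0 + R0 ⇒ id + id + R0 ⇒ id + id + id
  R0 ⇒ R0 + R0 ⇒ R0 + R0 + R0 ⇒ id + R0 + R0 ⇒ id + id + R0 ⇒ id + id + id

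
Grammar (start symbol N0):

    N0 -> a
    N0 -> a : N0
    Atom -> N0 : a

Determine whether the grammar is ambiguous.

Unambiguous

Only N0 is reachable from N0; ignoring the rest: Right-recursive list with a separator: after each atom, whether the separator follows determines the rule. One parse per string.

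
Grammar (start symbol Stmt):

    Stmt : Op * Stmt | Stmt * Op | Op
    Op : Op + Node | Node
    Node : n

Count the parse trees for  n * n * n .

Parse trees for n * n * n:
  [Stmt [Op [Node n]] * [Stmt [Op [Node n]] * [Stmt [Op [Node n]]]]]
  [Stmt [Op [Node n]] * [Stmt [Stmt [Op [Node n]]] * [Op [Node n]]]]
  [Stmt [Stmt [Op [Node n]] * [Stmt [Op [Node n]]]] * [Op [Node n]]]
  [Stmt [Stmt [Stmt [Op [Node n]]] * [Op [Node n]]] * [Op [Node n]]]

4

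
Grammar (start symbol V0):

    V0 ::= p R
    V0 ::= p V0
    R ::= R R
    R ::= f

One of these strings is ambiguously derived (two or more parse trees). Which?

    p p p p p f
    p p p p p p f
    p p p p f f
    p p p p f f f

p p p p p f: 1 tree
p p p p p p f: 1 tree
p p p p f f: 1 tree
p p p p f f f: 2 trees

p p p p f f f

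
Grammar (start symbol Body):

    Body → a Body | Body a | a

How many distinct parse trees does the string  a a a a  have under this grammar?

8

Parse trees for a a a a:
  [Body a [Body a [Body a [Body a]]]]
  [Body a [Body a [Body [Body a] a]]]
  [Body a [Body [Body a [Body a]] a]]
  [Body a [Body [Body [Body a] a] a]]
  [Body [Body a [Body a [Body a]]] a]
  [Body [Body a [Body [Body a] a]] a]
  [Body [Body [Body a [Body a]] a] a]
  [Body [Body [Body [Body a] a] a] a]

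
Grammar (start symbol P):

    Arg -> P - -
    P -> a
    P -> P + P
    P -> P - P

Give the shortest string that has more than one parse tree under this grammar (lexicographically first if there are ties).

length 1: no string has ≥2 trees
length 3: no string has ≥2 trees
length 5: a + a + a has 2 parse trees

Two derivations of a + a + a:
  P ⇒ P + P ⇒ a + P ⇒ a + P + P ⇒ a + a + P ⇒ a + a + a
  P ⇒ P + P ⇒ P + P + P ⇒ a + P + P ⇒ a + a + P ⇒ a + a + a

a + a + a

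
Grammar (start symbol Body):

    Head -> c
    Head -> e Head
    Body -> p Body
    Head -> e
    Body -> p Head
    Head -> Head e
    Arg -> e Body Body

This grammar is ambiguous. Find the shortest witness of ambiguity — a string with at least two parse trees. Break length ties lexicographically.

p e e

length 2: no string has ≥2 trees
length 3: p e e has 2 parse trees

Two derivations of p e e:
  Body ⇒ p Head ⇒ p e Head ⇒ p e e
  Body ⇒ p Head ⇒ p Head e ⇒ p e e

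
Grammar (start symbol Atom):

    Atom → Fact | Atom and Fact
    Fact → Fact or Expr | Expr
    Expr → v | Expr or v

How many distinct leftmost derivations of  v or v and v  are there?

2

Parse trees for v or v and v:
  [Atom [Atom [Fact [Fact [Expr v]] or [Expr v]]] and [Fact [Expr v]]]
  [Atom [Atom [Fact [Expr [Expr v] or v]]] and [Fact [Expr v]]]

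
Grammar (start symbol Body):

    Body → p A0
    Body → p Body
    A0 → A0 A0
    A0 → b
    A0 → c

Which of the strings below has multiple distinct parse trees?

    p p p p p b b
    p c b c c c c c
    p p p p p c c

p p p p p b b: 1 tree
p c b c c c c c: 132 trees
p p p p p c c: 1 tree

p c b c c c c c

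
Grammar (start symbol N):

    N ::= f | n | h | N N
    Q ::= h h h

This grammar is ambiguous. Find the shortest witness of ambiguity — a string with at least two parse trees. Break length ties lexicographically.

length 1: no string has ≥2 trees
length 2: no string has ≥2 trees
length 3: f f f has 2 parse trees

Two derivations of f f f:
  N ⇒ N N ⇒ f N ⇒ f N N ⇒ f f N ⇒ f f f
  N ⇒ N N ⇒ N N N ⇒ f N N ⇒ f f N ⇒ f f f

f f f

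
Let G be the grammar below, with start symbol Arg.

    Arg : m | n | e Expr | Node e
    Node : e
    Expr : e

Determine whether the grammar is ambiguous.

Ambiguous

Witness: e e

Derivation 1: Arg ⇒ e Expr ⇒ e e
Derivation 2: Arg ⇒ Node e ⇒ e e

Two distinct leftmost derivations for the same string.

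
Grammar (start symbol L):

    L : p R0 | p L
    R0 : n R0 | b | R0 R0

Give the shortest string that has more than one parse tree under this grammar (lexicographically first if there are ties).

length 2: no string has ≥2 trees
length 3: no string has ≥2 trees
length 4: p b b b has 2 parse trees

Two derivations of p b b b:
  L ⇒ p R0 ⇒ p R0 R0 ⇒ p b R0 ⇒ p b R0 R0 ⇒ p b b R0 ⇒ p b b b
  L ⇒ p R0 ⇒ p R0 R0 ⇒ p R0 R0 R0 ⇒ p b R0 R0 ⇒ p b b R0 ⇒ p b b b

p b b b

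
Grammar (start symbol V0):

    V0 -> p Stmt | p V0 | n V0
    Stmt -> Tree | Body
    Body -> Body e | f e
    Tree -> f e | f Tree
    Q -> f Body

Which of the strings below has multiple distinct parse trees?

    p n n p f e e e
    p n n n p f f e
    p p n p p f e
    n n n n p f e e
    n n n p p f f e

p p n p p f e

p n n p f e e e: 1 tree
p n n n p f f e: 1 tree
p p n p p f e: 2 trees
n n n n p f e e: 1 tree
n n n p p f f e: 1 tree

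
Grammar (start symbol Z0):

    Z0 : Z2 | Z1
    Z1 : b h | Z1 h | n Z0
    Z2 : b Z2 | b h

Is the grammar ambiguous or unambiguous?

Ambiguous

Witness: b h

Derivation 1: Z0 ⇒ Z2 ⇒ b h
Derivation 2: Z0 ⇒ Z1 ⇒ b h

Two distinct leftmost derivations for the same string.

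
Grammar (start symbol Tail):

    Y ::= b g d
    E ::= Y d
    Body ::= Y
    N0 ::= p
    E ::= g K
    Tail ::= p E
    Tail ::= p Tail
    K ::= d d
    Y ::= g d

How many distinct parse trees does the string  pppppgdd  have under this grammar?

2

Parse trees for pppppgdd:
  [Tail p [Tail p [Tail p [Tail p [Tail p [E [Y g d] d]]]]]]
  [Tail p [Tail p [Tail p [Tail p [Tail p [E g [K d d]]]]]]]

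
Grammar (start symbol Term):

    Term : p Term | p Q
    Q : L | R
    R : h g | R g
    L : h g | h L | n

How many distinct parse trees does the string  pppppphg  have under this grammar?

Parse trees for pppppphg:
  [Term p [Term p [Term p [Term p [Term p [Term p [Q [L h g]]]]]]]]
  [Term p [Term p [Term p [Term p [Term p [Term p [Q [R h g]]]]]]]]

2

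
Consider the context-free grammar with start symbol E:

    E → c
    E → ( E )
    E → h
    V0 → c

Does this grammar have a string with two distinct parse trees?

(V0 is unreachable from E, so its rules don't affect L(E).) Each string is a nest of matched brackets around a single atom. An opening bracket forces the recursive rule; an atom forces the base rule.

Unambiguous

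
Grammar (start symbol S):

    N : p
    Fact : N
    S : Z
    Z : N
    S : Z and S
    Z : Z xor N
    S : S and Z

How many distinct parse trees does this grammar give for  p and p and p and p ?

8

Parse trees for p and p and p and p:
  [S [Z [N p]] and [S [Z [N p]] and [S [Z [N p]] and [S [Z [N p]]]]]]
  [S [Z [N p]] and [S [Z [N p]] and [S [S [Z [N p]]] and [Z [N p]]]]]
  [S [Z [N p]] and [S [S [Z [N p]] and [S [Z [N p]]]] and [Z [N p]]]]
  [S [Z [N p]] and [S [S [S [Z [N p]]] and [Z [N p]]] and [Z [N p]]]]
  [S [S [Z [N p]] and [S [Z [N p]] and [S [Z [N p]]]]] and [Z [N p]]]
  [S [S [Z [N p]] and [S [S [Z [N p]]] and [Z [N p]]]] and [Z [N p]]]
  [S [S [S [Z [N p]] and [S [Z [N p]]]] and [Z [N p]]] and [Z [N p]]]
  [S [S [S [S [Z [N p]]] and [Z [N p]]] and [Z [N p]]] and [Z [N p]]]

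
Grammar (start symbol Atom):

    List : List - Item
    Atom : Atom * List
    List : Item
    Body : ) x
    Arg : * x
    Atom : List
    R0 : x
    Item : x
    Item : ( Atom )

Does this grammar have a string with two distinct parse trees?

Only Atom, List, Item are reachable from Atom; ignoring the rest: This is a standard precedence ladder (Atom over List over Item), with each level left-recursive on its own operator ('*' at Atom, '-' at List). That structure is LR(1), hence unambiguous.

Unambiguous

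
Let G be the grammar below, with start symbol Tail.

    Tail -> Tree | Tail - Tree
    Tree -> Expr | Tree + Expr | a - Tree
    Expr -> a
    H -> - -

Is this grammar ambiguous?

Witness: a - a

Derivation 1: Tail ⇒ Tree ⇒ a - Tree ⇒ a - Expr ⇒ a - a
Derivation 2: Tail ⇒ Tail - Tree ⇒ Tree - Tree ⇒ Expr - Tree ⇒ a - Tree ⇒ a - Expr ⇒ a - a

Two distinct leftmost derivations for the same string.

Ambiguous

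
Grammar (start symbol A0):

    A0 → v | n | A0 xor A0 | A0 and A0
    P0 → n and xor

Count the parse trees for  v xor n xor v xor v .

Parse trees for v xor n xor v xor v:
  [A0 [A0 v] xor [A0 [A0 n] xor [A0 [A0 v] xor [A0 v]]]]
  [A0 [A0 v] xor [A0 [A0 [A0 n] xor [A0 v]] xor [A0 v]]]
  [A0 [A0 [A0 v] xor [A0 n]] xor [A0 [A0 v] xor [A0 v]]]
  [A0 [A0 [A0 v] xor [A0 [A0 n] xor [A0 v]]] xor [A0 v]]
  [A0 [A0 [A0 [A0 v] xor [A0 n]] xor [A0 v]] xor [A0 v]]

5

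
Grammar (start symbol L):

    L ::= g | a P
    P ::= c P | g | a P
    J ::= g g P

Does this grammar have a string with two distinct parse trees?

Unambiguous

(J is unreachable from L, so its rules don't affect L(L).) Each reachable nonterminal has at most one production per leading terminal, and all productions are right-linear; the derivation is determined token-by-token.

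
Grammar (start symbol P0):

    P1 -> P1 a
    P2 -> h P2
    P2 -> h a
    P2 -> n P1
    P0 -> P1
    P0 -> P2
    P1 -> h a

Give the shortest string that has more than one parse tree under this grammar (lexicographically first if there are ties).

h a

length 2: h a has 2 parse trees

Two derivations of h a:
  P0 ⇒ P1 ⇒ h a
  P0 ⇒ P2 ⇒ h a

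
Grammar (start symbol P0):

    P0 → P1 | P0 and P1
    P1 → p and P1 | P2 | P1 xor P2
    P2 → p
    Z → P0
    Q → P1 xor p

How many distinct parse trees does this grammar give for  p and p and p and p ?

8

Parse trees for p and p and p and p:
  [P0 [P1 p and [P1 p and [P1 p and [P1 [P2 p]]]]]]
  [P0 [P0 [P1 [P2 p]]] and [P1 p and [P1 p and [P1 [P2 p]]]]]
  [P0 [P0 [P1 p and [P1 [P2 p]]]] and [P1 p and [P1 [P2 p]]]]
  [P0 [P0 [P0 [P1 [P2 p]]] and [P1 [P2 p]]] and [P1 p and [P1 [P2 p]]]]
  [P0 [P0 [P1 p and [P1 p and [P1 [P2 p]]]]] and [P1 [P2 p]]]
  [P0 [P0 [P0 [P1 [P2 p]]] and [P1 p and [P1 [P2 p]]]] and [P1 [P2 p]]]
  [P0 [P0 [P0 [P1 p and [P1 [P2 p]]]] and [P1 [P2 p]]] and [P1 [P2 p]]]
  [P0 [P0 [P0 [P0 [P1 [P2 p]]] and [P1 [P2 p]]] and [P1 [P2 p]]] and [P1 [P2 p]]]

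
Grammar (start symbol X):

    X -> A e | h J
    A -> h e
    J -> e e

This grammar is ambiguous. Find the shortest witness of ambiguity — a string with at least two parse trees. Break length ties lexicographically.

h e e

length 3: h e e has 2 parse trees

Two derivations of h e e:
  X ⇒ A e ⇒ h e e
  X ⇒ h J ⇒ h e e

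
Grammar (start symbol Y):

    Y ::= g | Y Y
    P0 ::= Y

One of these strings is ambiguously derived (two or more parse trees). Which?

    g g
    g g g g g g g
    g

g g g g g g g

g g: 1 tree
g g g g g g g: 132 trees
g: 1 tree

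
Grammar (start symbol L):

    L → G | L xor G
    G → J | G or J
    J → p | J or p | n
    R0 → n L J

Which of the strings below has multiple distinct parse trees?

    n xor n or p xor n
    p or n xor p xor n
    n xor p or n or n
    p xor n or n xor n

n xor n or p xor n: 2 trees
p or n xor p xor n: 1 tree
n xor p or n or n: 1 tree
p xor n or n xor n: 1 tree

n xor n or p xor n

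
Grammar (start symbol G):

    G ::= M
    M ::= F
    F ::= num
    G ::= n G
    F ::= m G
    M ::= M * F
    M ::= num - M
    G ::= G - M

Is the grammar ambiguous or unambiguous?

Ambiguous

Witness: num - num

Derivation 1: G ⇒ M ⇒ num - M ⇒ num - F ⇒ num - num
Derivation 2: G ⇒ G - M ⇒ M - M ⇒ F - M ⇒ num - M ⇒ num - F ⇒ num - num

Two distinct leftmost derivations for the same string.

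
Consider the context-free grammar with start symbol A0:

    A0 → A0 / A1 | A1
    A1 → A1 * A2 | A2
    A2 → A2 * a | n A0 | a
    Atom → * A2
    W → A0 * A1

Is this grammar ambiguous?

Ambiguous

Witness: a * a

Derivation 1: A0 ⇒ A1 ⇒ A1 * A2 ⇒ A2 * A2 ⇒ a * A2 ⇒ a * a
Derivation 2: A0 ⇒ A1 ⇒ A2 ⇒ A2 * a ⇒ a * a

Two distinct leftmost derivations for the same string.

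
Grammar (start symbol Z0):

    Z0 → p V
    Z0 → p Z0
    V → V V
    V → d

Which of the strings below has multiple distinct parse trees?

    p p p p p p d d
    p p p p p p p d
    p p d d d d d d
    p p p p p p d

p p p p p p d d: 1 tree
p p p p p p p d: 1 tree
p p d d d d d d: 42 trees
p p p p p p d: 1 tree

p p d d d d d d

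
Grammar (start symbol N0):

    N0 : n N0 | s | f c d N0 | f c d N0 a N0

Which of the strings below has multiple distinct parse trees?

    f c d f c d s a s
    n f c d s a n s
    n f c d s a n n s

f c d f c d s a s

f c d f c d s a s: 2 trees
n f c d s a n s: 1 tree
n f c d s a n n s: 1 tree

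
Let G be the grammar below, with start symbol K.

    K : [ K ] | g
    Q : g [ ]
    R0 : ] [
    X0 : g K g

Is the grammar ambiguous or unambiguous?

(Q, R0, X0 are unreachable from K, so their rules don't affect L(K).) L(K) is { openⁿ atom closeⁿ : n ≥ 0 }. The bracket depth fixes n, and the derivation is forced at every step.

Unambiguous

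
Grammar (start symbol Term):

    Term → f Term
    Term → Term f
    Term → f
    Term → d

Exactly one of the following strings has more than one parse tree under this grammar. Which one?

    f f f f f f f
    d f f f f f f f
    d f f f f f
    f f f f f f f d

f f f f f f f

f f f f f f f: 64 trees
d f f f f f f f: 1 tree
d f f f f f: 1 tree
f f f f f f f d: 1 tree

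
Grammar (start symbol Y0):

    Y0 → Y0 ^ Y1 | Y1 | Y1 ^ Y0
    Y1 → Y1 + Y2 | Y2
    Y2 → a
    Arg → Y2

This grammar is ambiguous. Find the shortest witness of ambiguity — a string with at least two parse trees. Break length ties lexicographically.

a ^ a

length 1: no string has ≥2 trees
length 3: a ^ a has 2 parse trees

Two derivations of a ^ a:
  Y0 ⇒ Y0 ^ Y1 ⇒ Y1 ^ Y1 ⇒ Y2 ^ Y1 ⇒ a ^ Y1 ⇒ a ^ Y2 ⇒ a ^ a
  Y0 ⇒ Y1 ^ Y0 ⇒ Y2 ^ Y0 ⇒ a ^ Y0 ⇒ a ^ Y1 ⇒ a ^ Y2 ⇒ a ^ a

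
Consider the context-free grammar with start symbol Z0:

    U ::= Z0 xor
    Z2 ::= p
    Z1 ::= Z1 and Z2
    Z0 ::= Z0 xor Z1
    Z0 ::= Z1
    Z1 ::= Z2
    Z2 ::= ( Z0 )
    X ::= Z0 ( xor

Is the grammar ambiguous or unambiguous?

Unambiguous

(X, U are unreachable from Z0, so their rules don't affect L(Z0).) This is a standard precedence ladder (Z0 over Z1 over Z2), with each level left-recursive on its own operator ('xor' at Z0, 'and' at Z1). That structure is LR(1), hence unambiguous.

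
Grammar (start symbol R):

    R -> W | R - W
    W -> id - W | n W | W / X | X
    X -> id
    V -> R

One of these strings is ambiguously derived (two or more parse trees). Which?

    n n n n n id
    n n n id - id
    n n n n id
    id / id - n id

n n n id - id

n n n n n id: 1 tree
n n n id - id: 2 trees
n n n n id: 1 tree
id / id - n id: 1 tree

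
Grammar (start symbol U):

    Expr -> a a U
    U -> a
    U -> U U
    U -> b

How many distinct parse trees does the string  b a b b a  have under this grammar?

14

Parse trees for b a b b a (showing first 6 of 14):
  [U [U b] [U [U a] [U [U b] [U [U b] [U a]]]]]
  [U [U b] [U [U a] [U [U [U b] [U b]] [U a]]]]
  [U [U b] [U [U [U a] [U b]] [U [U b] [U a]]]]
  [U [U b] [U [U [U a] [U [U b] [U b]]] [U a]]]
  [U [U b] [U [U [U [U a] [U b]] [U b]] [U a]]]
  [U [U [U b] [U a]] [U [U b] [U [U b] [U a]]]]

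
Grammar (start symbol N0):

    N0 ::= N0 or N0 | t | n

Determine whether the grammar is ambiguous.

Witness: n or n or n

Derivation 1: N0 ⇒ N0 or N0 ⇒ N0 or N0 or N0 ⇒ n or N0 or N0 ⇒ n or n or N0 ⇒ n or n or n
Derivation 2: N0 ⇒ N0 or N0 ⇒ n or N0 ⇒ n or N0 or N0 ⇒ n or n or N0 ⇒ n or n or n

Two distinct leftmost derivations for the same string.

Ambiguous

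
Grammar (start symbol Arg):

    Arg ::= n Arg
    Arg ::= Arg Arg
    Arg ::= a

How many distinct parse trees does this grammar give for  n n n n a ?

Parse trees for n n n n a:
  [Arg n [Arg n [Arg n [Arg n [Arg a]]]]]

1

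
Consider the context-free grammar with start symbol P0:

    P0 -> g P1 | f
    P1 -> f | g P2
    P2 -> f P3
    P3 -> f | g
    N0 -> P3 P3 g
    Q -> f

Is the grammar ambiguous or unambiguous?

Only P0, P1, P2, P3 are reachable from P0; ignoring the rest: Each reachable nonterminal has at most one production per leading terminal, and all productions are right-linear; the derivation is determined token-by-token.

Unambiguous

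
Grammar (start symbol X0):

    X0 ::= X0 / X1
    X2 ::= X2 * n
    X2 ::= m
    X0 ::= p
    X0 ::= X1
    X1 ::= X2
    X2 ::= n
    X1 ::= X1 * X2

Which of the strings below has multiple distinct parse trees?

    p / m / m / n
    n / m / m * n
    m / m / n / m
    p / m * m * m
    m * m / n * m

p / m / m / n: 1 tree
n / m / m * n: 2 trees
m / m / n / m: 1 tree
p / m * m * m: 1 tree
m * m / n * m: 1 tree

n / m / m * n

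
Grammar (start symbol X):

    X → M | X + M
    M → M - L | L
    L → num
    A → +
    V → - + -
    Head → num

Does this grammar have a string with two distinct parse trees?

Only X, M, L are reachable from X; ignoring the rest: The grammar is stratified — X handles '+' (left-recursive), M handles '-', L atoms. Each operator has a fixed associativity and precedence level, so every string has one parse.

Unambiguous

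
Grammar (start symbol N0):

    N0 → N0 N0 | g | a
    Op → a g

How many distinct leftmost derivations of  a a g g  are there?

Parse trees for a a g g:
  [N0 [N0 a] [N0 [N0 a] [N0 [N0 g] [N0 g]]]]
  [N0 [N0 a] [N0 [N0 [N0 a] [N0 g]] [N0 g]]]
  [N0 [N0 [N0 a] [N0 a]] [N0 [N0 g] [N0 g]]]
  [N0 [N0 [N0 a] [N0 [N0 a] [N0 g]]] [N0 g]]
  [N0 [N0 [N0 [N0 a] [N0 a]] [N0 g]] [N0 g]]

5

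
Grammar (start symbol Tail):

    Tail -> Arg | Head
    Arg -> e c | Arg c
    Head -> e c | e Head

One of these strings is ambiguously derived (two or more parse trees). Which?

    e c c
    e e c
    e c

e c

e c c: 1 tree
e e c: 1 tree
e c: 2 trees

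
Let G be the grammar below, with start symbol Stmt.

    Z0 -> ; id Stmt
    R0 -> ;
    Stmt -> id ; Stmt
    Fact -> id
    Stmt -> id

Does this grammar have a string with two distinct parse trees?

Unambiguous

(Z0, R0, Fact are unreachable from Stmt, so their rules don't affect L(Stmt).) The reachable grammar is A → atom sep A | atom. Each atom is followed by either the separator (recurse) or end-of-string (stop) — no choice point.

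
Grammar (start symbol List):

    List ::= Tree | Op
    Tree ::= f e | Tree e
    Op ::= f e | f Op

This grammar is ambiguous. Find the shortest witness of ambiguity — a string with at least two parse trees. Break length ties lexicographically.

f e

length 2: f e has 2 parse trees

Two derivations of f e:
  List ⇒ Tree ⇒ f e
  List ⇒ Op ⇒ f e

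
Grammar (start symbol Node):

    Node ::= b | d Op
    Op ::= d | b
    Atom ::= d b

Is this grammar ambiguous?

Unambiguous

(Atom is unreachable from Node, so its rules don't affect L(Node).) Restricted to the reachable nonterminals, every rule has the form A → t or A → t B, and no two rules for the same A share a first terminal. The grammar encodes a DFA — one run per string.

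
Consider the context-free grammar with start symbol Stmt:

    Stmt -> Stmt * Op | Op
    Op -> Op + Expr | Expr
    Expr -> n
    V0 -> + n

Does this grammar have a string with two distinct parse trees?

Unambiguous

(V0 is unreachable from Stmt, so its rules don't affect L(Stmt).) This is a standard precedence ladder (Stmt over Op over Expr), with each level left-recursive on its own operator ('*' at Stmt, '+' at Op). That structure is LR(1), hence unambiguous.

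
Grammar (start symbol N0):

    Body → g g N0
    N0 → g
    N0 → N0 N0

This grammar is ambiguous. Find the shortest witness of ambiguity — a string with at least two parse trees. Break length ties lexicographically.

g g g

length 1: no string has ≥2 trees
length 2: no string has ≥2 trees
length 3: g g g has 2 parse trees

Two derivations of g g g:
  N0 ⇒ N0 N0 ⇒ g N0 ⇒ g N0 N0 ⇒ g g N0 ⇒ g g g
  N0 ⇒ N0 N0 ⇒ N0 N0 N0 ⇒ g N0 N0 ⇒ g g N0 ⇒ g g g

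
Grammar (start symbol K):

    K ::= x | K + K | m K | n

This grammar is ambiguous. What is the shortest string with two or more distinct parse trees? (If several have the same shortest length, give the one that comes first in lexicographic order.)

length 1: no string has ≥2 trees
length 2: no string has ≥2 trees
length 3: no string has ≥2 trees
length 4: m n + n has 2 parse trees

Two derivations of m n + n:
  K ⇒ K + K ⇒ m K + K ⇒ m n + K ⇒ m n + n
  K ⇒ m K ⇒ m K + K ⇒ m n + K ⇒ m n + n

m n + n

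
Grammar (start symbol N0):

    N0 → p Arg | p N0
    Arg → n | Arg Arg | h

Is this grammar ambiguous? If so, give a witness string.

Witness: p h h h

Derivation 1: N0 ⇒ p Arg ⇒ p Arg Arg ⇒ p Arg Arg Arg ⇒ p h Arg Arg ⇒ p h h Arg ⇒ p h h h
Derivation 2: N0 ⇒ p Arg ⇒ p Arg Arg ⇒ p h Arg ⇒ p h Arg Arg ⇒ p h h Arg ⇒ p h h h

Two distinct leftmost derivations for the same string.

Ambiguous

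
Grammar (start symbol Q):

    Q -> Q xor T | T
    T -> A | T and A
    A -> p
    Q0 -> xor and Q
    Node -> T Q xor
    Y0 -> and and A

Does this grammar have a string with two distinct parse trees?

Unambiguous

Only Q, T, A are reachable from Q; ignoring the rest: This is a standard precedence ladder (Q over T over A), with each level left-recursive on its own operator ('xor' at Q, 'and' at T). That structure is LR(1), hence unambiguous.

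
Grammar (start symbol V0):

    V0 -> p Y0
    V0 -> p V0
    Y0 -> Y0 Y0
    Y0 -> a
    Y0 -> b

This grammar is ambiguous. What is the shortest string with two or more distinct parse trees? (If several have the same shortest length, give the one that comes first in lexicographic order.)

p a a a

length 2: no string has ≥2 trees
length 3: no string has ≥2 trees
length 4: p a a a has 2 parse trees

Two derivations of p a a a:
  V0 ⇒ p Y0 ⇒ p Y0 Y0 ⇒ p Y0 Y0 Y0 ⇒ p a Y0 Y0 ⇒ p a a Y0 ⇒ p a a a
  V0 ⇒ p Y0 ⇒ p Y0 Y0 ⇒ p a Y0 ⇒ p a Y0 Y0 ⇒ p a a Y0 ⇒ p a a a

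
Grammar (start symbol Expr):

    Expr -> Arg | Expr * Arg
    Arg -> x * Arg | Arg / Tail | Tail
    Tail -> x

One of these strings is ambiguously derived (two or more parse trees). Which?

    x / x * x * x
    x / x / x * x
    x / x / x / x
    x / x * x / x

x / x * x * x

x / x * x * x: 2 trees
x / x / x * x: 1 tree
x / x / x / x: 1 tree
x / x * x / x: 1 tree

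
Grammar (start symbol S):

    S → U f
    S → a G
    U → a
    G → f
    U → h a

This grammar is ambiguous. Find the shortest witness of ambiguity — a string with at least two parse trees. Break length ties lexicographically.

length 2: a f has 2 parse trees

Two derivations of a f:
  S ⇒ U f ⇒ a f
  S ⇒ a G ⇒ a f

a f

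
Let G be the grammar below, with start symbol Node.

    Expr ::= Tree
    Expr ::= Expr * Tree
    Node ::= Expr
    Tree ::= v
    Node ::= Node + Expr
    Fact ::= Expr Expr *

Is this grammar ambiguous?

Only Node, Expr, Tree are reachable from Node; ignoring the rest: This is a standard precedence ladder (Node over Expr over Tree), with each level left-recursive on its own operator ('+' at Node, '*' at Expr). That structure is LR(1), hence unambiguous.

Unambiguous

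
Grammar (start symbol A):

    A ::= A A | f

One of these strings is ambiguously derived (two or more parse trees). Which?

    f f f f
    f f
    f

f f f f

f f f f: 5 trees
f f: 1 tree
f: 1 tree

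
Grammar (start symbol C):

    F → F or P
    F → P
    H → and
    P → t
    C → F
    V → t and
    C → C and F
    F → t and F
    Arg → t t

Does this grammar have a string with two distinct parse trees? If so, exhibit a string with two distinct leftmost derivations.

Ambiguous

Witness: t and t

Derivation 1: C ⇒ F ⇒ t and F ⇒ t and P ⇒ t and t
Derivation 2: C ⇒ C and F ⇒ F and F ⇒ P and F ⇒ t and F ⇒ t and P ⇒ t and t

Two distinct leftmost derivations for the same string.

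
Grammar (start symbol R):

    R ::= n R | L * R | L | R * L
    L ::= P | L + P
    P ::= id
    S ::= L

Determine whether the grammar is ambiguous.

Ambiguous

Witness: id * id

Derivation 1: R ⇒ L * R ⇒ P * R ⇒ id * R ⇒ id * L ⇒ id * P ⇒ id * id
Derivation 2: R ⇒ R * L ⇒ L * L ⇒ P * L ⇒ id * L ⇒ id * P ⇒ id * id

Two distinct leftmost derivations for the same string.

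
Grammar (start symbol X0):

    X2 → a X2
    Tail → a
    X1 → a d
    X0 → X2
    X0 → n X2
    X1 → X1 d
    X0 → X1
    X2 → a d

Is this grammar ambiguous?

Ambiguous

Witness: a d

Derivation 1: X0 ⇒ X2 ⇒ a d
Derivation 2: X0 ⇒ X1 ⇒ a d

Two distinct leftmost derivations for the same string.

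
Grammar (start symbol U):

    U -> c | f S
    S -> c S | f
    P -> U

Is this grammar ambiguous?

Only U, S are reachable from U; ignoring the rest: Restricted to the reachable nonterminals, every rule has the form A → t or A → t B, and no two rules for the same A share a first terminal. The grammar encodes a DFA — one run per string.

Unambiguous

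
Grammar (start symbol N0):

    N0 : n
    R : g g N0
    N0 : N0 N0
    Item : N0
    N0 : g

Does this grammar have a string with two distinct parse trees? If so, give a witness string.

Witness: g g g

Derivation 1: N0 ⇒ N0 N0 ⇒ N0 N0 N0 ⇒ g N0 N0 ⇒ g g N0 ⇒ g g g
Derivation 2: N0 ⇒ N0 N0 ⇒ g N0 ⇒ g N0 N0 ⇒ g g N0 ⇒ g g g

Two distinct leftmost derivations for the same string.

Ambiguous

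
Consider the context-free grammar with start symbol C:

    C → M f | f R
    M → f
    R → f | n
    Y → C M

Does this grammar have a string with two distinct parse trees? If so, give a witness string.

Witness: f f

Derivation 1: C ⇒ M f ⇒ f f
Derivation 2: C ⇒ f R ⇒ f f

Two distinct leftmost derivations for the same string.

Ambiguous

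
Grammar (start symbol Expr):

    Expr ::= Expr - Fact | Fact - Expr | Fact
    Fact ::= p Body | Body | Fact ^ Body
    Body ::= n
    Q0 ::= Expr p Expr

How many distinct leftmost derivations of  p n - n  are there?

2

Parse trees for p n - n:
  [Expr [Expr [Fact p [Body n]]] - [Fact [Body n]]]
  [Expr [Fact p [Body n]] - [Expr [Fact [Body n]]]]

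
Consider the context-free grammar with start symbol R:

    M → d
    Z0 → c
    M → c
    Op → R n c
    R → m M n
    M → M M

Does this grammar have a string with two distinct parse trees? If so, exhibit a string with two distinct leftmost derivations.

Witness: m c c c n

Derivation 1: R ⇒ m M n ⇒ m M M n ⇒ m c M n ⇒ m c M M n ⇒ m c c M n ⇒ m c c c n
Derivation 2: R ⇒ m M n ⇒ m M M n ⇒ m M M M n ⇒ m c M M n ⇒ m c c M n ⇒ m c c c n

Two distinct leftmost derivations for the same string.

Ambiguous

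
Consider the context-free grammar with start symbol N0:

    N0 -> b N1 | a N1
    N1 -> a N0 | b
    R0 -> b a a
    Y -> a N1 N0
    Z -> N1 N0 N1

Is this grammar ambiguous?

Unambiguous

(R0, Y, Z are unreachable from N0, so their rules don't affect L(N0).) Restricted to the reachable nonterminals, every rule has the form A → t or A → t B, and no two rules for the same A share a first terminal. The grammar encodes a DFA — one run per string.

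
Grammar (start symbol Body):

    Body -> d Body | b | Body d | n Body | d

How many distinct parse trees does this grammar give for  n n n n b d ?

5

Parse trees for n n n n b d:
  [Body [Body n [Body n [Body n [Body n [Body b]]]]] d]
  [Body n [Body [Body n [Body n [Body n [Body b]]]] d]]
  [Body n [Body n [Body [Body n [Body n [Body b]]] d]]]
  [Body n [Body n [Body n [Body [Body n [Body b]] d]]]]
  [Body n [Body n [Body n [Body n [Body [Body b] d]]]]]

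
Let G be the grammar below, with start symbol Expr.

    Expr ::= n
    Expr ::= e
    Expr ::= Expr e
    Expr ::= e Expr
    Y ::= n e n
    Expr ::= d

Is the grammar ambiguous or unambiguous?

Ambiguous

Witness: e e

Derivation 1: Expr ⇒ Expr e ⇒ e e
Derivation 2: Expr ⇒ e Expr ⇒ e e

Two distinct leftmost derivations for the same string.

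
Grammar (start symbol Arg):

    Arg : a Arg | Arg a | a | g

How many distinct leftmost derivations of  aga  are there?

Parse trees for aga:
  [Arg a [Arg [Arg g] a]]
  [Arg [Arg a [Arg g]] a]

2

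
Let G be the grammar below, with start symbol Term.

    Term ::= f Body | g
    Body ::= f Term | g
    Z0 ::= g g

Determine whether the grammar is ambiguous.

Only Term, Body are reachable from Term; ignoring the rest: Restricted to the reachable nonterminals, every rule has the form A → t or A → t B, and no two rules for the same A share a first terminal. The grammar encodes a DFA — one run per string.

Unambiguous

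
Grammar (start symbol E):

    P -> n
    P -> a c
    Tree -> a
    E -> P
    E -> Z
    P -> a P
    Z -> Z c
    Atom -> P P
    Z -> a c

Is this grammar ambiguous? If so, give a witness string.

Ambiguous

Witness: a c

Derivation 1: E ⇒ P ⇒ a c
Derivation 2: E ⇒ Z ⇒ a c

Two distinct leftmost derivations for the same string.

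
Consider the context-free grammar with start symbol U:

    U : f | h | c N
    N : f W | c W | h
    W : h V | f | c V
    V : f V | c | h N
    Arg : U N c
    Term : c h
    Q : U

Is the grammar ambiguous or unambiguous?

(Arg, Term, Q are unreachable from U, so their rules don't affect L(U).) Restricted to the reachable nonterminals, every rule has the form A → t or A → t B, and no two rules for the same A share a first terminal. The grammar encodes a DFA — one run per string.

Unambiguous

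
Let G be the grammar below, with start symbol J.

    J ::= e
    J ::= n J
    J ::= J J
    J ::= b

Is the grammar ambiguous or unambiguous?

Ambiguous

Witness: b b b

Derivation 1: J ⇒ J J ⇒ J J J ⇒ b J J ⇒ b b J ⇒ b b b
Derivation 2: J ⇒ J J ⇒ b J ⇒ b J J ⇒ b b J ⇒ b b b

Two distinct leftmost derivations for the same string.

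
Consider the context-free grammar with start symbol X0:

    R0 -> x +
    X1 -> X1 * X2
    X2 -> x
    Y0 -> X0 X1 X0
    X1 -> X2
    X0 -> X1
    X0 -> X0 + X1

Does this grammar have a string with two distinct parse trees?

(R0, Y0 are unreachable from X0, so their rules don't affect L(X0).) X0 → X0 + X1 | X1  ;  X1 → X1 * X2 | X2  — a left-associative chain with X2 at the bottom. Each string factors uniquely by precedence.

Unambiguous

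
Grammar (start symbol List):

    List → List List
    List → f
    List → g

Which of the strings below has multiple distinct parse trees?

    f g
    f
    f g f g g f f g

f g: 1 tree
f: 1 tree
f g f g g f f g: 429 trees

f g f g g f f g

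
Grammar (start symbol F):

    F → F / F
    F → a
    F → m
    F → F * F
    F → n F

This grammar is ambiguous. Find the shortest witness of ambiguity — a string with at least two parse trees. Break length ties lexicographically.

n a * a

length 1: no string has ≥2 trees
length 2: no string has ≥2 trees
length 3: no string has ≥2 trees
length 4: n a * a has 2 parse trees

Two derivations of n a * a:
  F ⇒ F * F ⇒ n F * F ⇒ n a * F ⇒ n a * a
  F ⇒ n F ⇒ n F * F ⇒ n a * F ⇒ n a * a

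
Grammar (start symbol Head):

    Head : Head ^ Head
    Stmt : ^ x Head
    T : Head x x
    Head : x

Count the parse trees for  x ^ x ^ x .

Parse trees for x ^ x ^ x:
  [Head [Head x] ^ [Head [Head x] ^ [Head x]]]
  [Head [Head [Head x] ^ [Head x]] ^ [Head x]]

2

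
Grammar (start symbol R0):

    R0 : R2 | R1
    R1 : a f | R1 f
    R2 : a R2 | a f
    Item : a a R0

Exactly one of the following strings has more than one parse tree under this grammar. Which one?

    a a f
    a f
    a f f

a f

a a f: 1 tree
a f: 2 trees
a f f: 1 tree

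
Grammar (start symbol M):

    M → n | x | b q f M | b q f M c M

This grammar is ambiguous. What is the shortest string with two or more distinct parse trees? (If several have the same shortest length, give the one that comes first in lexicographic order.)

b q f b q f n c n

length 1: no string has ≥2 trees
length 4: no string has ≥2 trees
length 6: no string has ≥2 trees
length 7: no string has ≥2 trees
length 9: b q f b q f n c n has 2 parse trees

Two derivations of b q f b q f n c n:
  M ⇒ b q f M ⇒ b q f b q f M c M ⇒ b q f b q f n c M ⇒ b q f b q f n c n
  M ⇒ b q f M c M ⇒ b q f b q f M c M ⇒ b q f b q f n c M ⇒ b q f b q f n c n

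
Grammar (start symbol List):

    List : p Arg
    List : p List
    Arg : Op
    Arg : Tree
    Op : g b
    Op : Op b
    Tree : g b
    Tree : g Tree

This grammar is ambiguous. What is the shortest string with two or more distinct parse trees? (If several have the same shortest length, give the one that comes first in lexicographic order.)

p g b

length 3: p g b has 2 parse trees

Two derivations of p g b:
  List ⇒ p Arg ⇒ p Op ⇒ p g b
  List ⇒ p Arg ⇒ p Tree ⇒ p g b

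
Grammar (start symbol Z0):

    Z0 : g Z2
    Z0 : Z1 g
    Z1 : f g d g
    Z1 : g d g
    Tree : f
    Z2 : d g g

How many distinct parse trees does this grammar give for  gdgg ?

Parse trees for gdgg:
  [Z0 g [Z2 d g g]]
  [Z0 [Z1 g d g] g]

2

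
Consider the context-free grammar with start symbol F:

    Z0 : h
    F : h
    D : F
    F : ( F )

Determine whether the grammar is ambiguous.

Unambiguous

(Z0, D are unreachable from F, so their rules don't affect L(F).) Each string is a nest of matched brackets around a single atom. An opening bracket forces the recursive rule; an atom forces the base rule.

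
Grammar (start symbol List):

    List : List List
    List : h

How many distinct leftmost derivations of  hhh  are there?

2

Parse trees for hhh:
  [List [List h] [List [List h] [List h]]]
  [List [List [List h] [List h]] [List h]]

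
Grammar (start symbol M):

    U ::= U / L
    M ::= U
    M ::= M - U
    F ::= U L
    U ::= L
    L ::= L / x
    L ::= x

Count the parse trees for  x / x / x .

Parse trees for x / x / x:
  [M [U [U [L x]] / [L [L x] / x]]]
  [M [U [U [U [L x]] / [L x]] / [L x]]]
  [M [U [U [L [L x] / x]] / [L x]]]
  [M [U [L [L [L x] / x] / x]]]

4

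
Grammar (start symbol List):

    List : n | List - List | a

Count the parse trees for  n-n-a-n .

5

Parse trees for n-n-a-n:
  [List [List n] - [List [List n] - [List [List a] - [List n]]]]
  [List [List n] - [List [List [List n] - [List a]] - [List n]]]
  [List [List [List n] - [List n]] - [List [List a] - [List n]]]
  [List [List [List n] - [List [List n] - [List a]]] - [List n]]
  [List [List [List [List n] - [List n]] - [List a]] - [List n]]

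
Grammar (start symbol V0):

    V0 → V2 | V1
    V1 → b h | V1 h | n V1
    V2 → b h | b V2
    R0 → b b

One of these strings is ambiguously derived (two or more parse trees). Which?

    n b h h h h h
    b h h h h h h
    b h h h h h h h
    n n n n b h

n b h h h h h: 5 trees
b h h h h h h: 1 tree
b h h h h h h h: 1 tree
n n n n b h: 1 tree

n b h h h h h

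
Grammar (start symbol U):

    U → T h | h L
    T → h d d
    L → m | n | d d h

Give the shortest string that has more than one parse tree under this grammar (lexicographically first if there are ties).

length 2: no string has ≥2 trees
length 4: h d d h has 2 parse trees

Two derivations of h d d h:
  U ⇒ T h ⇒ h d d h
  U ⇒ h L ⇒ h d d h

h d d h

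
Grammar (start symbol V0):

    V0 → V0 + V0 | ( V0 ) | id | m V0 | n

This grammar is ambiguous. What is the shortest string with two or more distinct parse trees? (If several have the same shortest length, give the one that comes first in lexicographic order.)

length 1: no string has ≥2 trees
length 2: no string has ≥2 trees
length 3: no string has ≥2 trees
length 4: m id + id has 2 parse trees

Two derivations of m id + id:
  V0 ⇒ V0 + V0 ⇒ m V0 + V0 ⇒ m id + V0 ⇒ m id + id
  V0 ⇒ m V0 ⇒ m V0 + V0 ⇒ m id + V0 ⇒ m id + id

m id + id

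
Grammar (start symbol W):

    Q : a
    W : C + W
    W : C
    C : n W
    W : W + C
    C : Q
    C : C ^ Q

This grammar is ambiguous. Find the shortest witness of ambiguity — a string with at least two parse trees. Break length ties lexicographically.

a + a

length 1: no string has ≥2 trees
length 2: no string has ≥2 trees
length 3: a + a has 2 parse trees

Two derivations of a + a:
  W ⇒ C + W ⇒ Q + W ⇒ a + W ⇒ a + C ⇒ a + Q ⇒ a + a
  W ⇒ W + C ⇒ C + C ⇒ Q + C ⇒ a + C ⇒ a + Q ⇒ a + a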